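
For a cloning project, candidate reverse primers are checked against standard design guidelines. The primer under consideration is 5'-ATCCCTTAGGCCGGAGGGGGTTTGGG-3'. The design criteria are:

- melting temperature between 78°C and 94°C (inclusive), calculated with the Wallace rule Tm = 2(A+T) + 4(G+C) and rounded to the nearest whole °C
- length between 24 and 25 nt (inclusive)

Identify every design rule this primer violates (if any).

Fails: length.

Base counts: A=3, T=6, G=12, C=5 (length 26).
Tm: Tm = 2·9 + 4·17 = 86°C ✓
length: length 26, outside 24–25 ✗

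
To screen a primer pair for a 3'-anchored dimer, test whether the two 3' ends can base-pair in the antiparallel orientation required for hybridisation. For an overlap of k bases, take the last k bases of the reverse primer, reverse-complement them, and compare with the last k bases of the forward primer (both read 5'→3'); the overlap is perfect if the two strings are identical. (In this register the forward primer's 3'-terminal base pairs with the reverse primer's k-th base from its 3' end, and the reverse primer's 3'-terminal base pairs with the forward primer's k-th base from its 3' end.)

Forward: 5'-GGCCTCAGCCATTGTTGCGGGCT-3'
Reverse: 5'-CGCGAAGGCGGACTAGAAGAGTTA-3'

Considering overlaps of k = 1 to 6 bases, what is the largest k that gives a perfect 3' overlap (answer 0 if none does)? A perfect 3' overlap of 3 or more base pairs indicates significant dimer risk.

Last 6 bases (5'→3') — forward …CGGGCT, reverse …GAGTTA.
Reverse complement of the reverse primer's last 6 bases: TAACTC; its first k bases are the reverse complement of the reverse primer's last k bases, so a perfect k-base overlap needs the forward primer's last k bases to equal them.
Comparing (forward last k vs required): k=1: T vs T ✓; k=2: CT vs TA ✗; k=3: GCT vs TAA ✗; k=4: GGCT vs TAAC ✗; k=5: GGGCT vs TAACT ✗; k=6: CGGGCT vs TAACTC ✗.
Only k = 1 is perfect, so the longest perfect 3' overlap is 1.

Longest perfect overlap: 1 complementary base pair; below the dimer-risk threshold (threshold 3).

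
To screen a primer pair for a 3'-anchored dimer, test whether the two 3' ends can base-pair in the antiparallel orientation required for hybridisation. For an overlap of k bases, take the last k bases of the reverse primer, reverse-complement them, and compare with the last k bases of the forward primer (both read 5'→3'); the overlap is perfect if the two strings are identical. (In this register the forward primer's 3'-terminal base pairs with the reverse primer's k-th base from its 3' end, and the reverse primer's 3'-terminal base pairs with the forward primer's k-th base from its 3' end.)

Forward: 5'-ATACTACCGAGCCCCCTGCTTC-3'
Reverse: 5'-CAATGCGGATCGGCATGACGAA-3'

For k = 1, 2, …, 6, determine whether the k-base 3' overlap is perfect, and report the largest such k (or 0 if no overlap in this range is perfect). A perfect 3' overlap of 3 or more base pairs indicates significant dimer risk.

Longest perfect overlap: 3 complementary base pairs; significant dimer risk (threshold 3).

Last 6 bases (5'→3') — forward …TGCTTC, reverse …GACGAA.
Reverse complement of the reverse primer's last 6 bases: TTCGTC; its first k bases are the reverse complement of the reverse primer's last k bases, so a perfect k-base overlap needs the forward primer's last k bases to equal them.
Comparing (forward last k vs required): k=1: C vs T ✗; k=2: TC vs TT ✗; k=3: TTC vs TTC ✓; k=4: CTTC vs TTCG ✗; k=5: GCTTC vs TTCGT ✗; k=6: TGCTTC vs TTCGTC ✗.
Only k = 3 is perfect, so the longest perfect 3' overlap is 3.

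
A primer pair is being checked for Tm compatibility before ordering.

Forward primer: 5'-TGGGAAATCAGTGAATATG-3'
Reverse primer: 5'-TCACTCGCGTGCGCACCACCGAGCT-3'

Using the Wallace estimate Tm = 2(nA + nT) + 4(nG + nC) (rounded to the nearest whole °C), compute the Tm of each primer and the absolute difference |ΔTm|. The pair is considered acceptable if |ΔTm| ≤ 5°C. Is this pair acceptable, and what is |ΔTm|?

Forward: A=7 T=5 G=6 C=1 → Tm = 2·12 + 4·7 = 52°C.
Reverse: A=4 T=4 G=6 C=11 → Tm = 2·8 + 4·17 = 84°C.
|ΔTm| = |52 − 84| = 32°C, > 5°C.

|ΔTm| = 32°C; the pair is not acceptable.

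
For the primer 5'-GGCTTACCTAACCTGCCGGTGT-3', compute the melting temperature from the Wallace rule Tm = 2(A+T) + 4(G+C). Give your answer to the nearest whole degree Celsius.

70°C

Base counts: A=3, T=6, G=6, C=7 (length 22).
Tm = 2·(3+6) + 4·(6+7) = 2·9 + 4·13 = 18 + 52 = 70°C.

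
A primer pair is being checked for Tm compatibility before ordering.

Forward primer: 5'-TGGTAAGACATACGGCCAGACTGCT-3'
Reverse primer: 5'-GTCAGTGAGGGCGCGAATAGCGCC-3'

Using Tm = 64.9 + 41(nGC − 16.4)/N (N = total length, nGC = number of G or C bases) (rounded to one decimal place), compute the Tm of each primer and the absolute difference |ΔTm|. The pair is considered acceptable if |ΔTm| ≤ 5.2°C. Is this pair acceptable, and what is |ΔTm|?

|ΔTm| = 4.9°C; the pair is acceptable.

Forward: G+C = 13, N = 25 → Tm = 64.9 + 41·(13 − 16.4)/25 = 59.3°C.
Reverse: G+C = 16, N = 24 → Tm = 64.9 + 41·(16 − 16.4)/24 = 64.2°C.
|ΔTm| = |59.3 − 64.2| = 4.9°C, ≤ 5.2°C.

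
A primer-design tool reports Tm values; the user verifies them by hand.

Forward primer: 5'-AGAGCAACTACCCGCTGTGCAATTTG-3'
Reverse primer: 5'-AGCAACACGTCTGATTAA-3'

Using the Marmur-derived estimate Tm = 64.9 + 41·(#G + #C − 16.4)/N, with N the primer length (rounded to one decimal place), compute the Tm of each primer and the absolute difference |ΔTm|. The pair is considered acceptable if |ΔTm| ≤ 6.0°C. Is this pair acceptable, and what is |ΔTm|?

|ΔTm| = 16.0°C; the pair is not acceptable.

Forward: G+C = 13, N = 26 → Tm = 64.9 + 41·(13 − 16.4)/26 = 59.5°C.
Reverse: G+C = 7, N = 18 → Tm = 64.9 + 41·(7 − 16.4)/18 = 43.5°C.
|ΔTm| = |59.5 − 43.5| = 16.0°C, > 6.0°C.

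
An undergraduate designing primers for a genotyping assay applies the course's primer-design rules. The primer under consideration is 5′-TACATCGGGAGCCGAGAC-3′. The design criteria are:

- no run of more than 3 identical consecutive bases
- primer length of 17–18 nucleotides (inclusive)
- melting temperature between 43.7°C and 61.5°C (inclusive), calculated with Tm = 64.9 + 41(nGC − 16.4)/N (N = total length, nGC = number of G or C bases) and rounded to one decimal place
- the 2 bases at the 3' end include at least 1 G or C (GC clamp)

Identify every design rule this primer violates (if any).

Meets all criteria.

Base counts: A=5, T=2, G=6, C=5 (length 18).
homopolymer run: longest run = 3 ✓
length: length 18 ✓
Tm: Tm = 64.9 + 41·(11 − 16.4)/18 = 52.6°C ✓
GC clamp: 3' end AC has 1 G/C ✓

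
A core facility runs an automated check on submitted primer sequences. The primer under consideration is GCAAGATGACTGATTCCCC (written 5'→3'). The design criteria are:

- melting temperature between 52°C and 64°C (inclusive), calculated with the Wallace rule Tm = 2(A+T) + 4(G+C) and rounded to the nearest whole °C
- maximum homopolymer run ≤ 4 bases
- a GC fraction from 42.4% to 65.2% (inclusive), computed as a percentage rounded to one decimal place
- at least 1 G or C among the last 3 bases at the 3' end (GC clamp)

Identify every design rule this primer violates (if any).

Meets all criteria.

Base counts: A=5, T=4, G=4, C=6 (length 19).
Tm: Tm = 2·9 + 4·10 = 58°C ✓
homopolymer run: longest run = 4 ✓
GC content: GC 10/19 = 52.6% ✓
GC clamp: 3' end CCC has 3 G/C ✓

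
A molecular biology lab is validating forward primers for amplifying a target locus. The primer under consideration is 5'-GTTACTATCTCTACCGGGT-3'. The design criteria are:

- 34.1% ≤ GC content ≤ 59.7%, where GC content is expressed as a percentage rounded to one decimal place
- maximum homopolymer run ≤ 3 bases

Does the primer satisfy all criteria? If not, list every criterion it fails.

Base counts: A=3, T=7, G=4, C=5 (length 19).
GC content: GC 9/19 = 47.4% ✓
homopolymer run: longest run = 3 ✓

Meets all criteria.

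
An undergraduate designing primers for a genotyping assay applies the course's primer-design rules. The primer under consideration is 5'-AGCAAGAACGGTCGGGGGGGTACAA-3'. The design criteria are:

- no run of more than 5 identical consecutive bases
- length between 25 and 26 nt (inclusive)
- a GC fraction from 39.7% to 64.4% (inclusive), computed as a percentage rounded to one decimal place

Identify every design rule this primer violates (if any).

Fails: homopolymer run.

Base counts: A=8, T=2, G=11, C=4 (length 25).
homopolymer run: longest run = 7, exceeds 5 ✗
length: length 25 ✓
GC content: GC 15/25 = 60.0% ✓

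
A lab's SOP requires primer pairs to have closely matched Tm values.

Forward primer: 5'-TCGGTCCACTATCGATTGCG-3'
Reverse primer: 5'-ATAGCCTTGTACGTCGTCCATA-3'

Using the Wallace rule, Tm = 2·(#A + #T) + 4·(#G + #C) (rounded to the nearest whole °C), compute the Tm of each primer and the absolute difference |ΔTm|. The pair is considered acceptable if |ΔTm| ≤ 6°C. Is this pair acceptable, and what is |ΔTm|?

|ΔTm| = 2°C; the pair is acceptable.

Forward: A=3 T=6 G=5 C=6 → Tm = 2·9 + 4·11 = 62°C.
Reverse: A=5 T=7 G=4 C=6 → Tm = 2·12 + 4·10 = 64°C.
|ΔTm| = |62 − 64| = 2°C, ≤ 6°C.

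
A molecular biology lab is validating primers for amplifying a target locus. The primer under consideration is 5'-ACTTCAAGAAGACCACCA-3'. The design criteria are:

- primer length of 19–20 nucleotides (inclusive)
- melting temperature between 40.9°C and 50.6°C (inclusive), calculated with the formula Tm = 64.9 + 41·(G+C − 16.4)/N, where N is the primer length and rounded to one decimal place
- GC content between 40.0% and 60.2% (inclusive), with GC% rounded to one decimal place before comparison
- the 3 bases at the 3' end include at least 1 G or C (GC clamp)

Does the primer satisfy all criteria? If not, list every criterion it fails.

Fails: length.

Base counts: A=8, T=2, G=2, C=6 (length 18).
length: length 18, outside 19–20 ✗
Tm: Tm = 64.9 + 41·(8 − 16.4)/18 = 45.8°C ✓
GC content: GC 8/18 = 44.4% ✓
GC clamp: 3' end CCA has 2 G/C ✓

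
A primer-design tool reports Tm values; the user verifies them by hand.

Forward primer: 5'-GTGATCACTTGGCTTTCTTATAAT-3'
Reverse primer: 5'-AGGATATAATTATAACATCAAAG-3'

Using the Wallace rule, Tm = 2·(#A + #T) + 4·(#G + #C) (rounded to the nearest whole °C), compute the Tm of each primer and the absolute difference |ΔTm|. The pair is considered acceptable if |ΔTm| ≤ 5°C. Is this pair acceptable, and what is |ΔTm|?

|ΔTm| = 8°C; the pair is not acceptable.

Forward: A=5 T=11 G=4 C=4 → Tm = 2·16 + 4·8 = 64°C.
Reverse: A=12 T=6 G=3 C=2 → Tm = 2·18 + 4·5 = 56°C.
|ΔTm| = |64 − 56| = 8°C, > 5°C.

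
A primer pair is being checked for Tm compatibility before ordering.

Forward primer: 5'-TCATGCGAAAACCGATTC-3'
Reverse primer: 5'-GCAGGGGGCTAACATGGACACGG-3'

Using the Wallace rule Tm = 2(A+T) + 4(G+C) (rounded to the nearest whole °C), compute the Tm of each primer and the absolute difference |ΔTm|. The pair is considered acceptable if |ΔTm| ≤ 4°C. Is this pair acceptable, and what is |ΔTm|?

|ΔTm| = 24°C; the pair is not acceptable.

Forward: A=6 T=4 G=3 C=5 → Tm = 2·10 + 4·8 = 52°C.
Reverse: A=6 T=2 G=10 C=5 → Tm = 2·8 + 4·15 = 76°C.
|ΔTm| = |52 − 76| = 24°C, > 4°C.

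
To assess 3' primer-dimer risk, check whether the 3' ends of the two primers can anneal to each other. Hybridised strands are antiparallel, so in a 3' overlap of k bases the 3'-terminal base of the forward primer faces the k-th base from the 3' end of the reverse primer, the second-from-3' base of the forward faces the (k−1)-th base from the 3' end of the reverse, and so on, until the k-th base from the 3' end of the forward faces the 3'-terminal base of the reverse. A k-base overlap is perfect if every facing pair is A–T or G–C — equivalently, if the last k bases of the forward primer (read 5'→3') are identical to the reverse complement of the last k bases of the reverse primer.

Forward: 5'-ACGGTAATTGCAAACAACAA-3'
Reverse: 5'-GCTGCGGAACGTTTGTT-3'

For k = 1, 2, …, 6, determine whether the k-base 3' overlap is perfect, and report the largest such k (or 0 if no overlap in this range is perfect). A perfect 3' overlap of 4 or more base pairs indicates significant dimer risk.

Longest perfect overlap: 5 complementary base pairs; significant dimer risk (threshold 4).

Last 6 bases (5'→3') — forward …CAACAA, reverse …TTTGTT.
Reverse complement of the reverse primer's last 6 bases: AACAAA; its first k bases are the reverse complement of the reverse primer's last k bases, so a perfect k-base overlap needs the forward primer's last k bases to equal them.
Comparing (forward last k vs required): k=1: A vs A ✓; k=2: AA vs AA ✓; k=3: CAA vs AAC ✗; k=4: ACAA vs AACA ✗; k=5: AACAA vs AACAA ✓; k=6: CAACAA vs AACAAA ✗.
Perfect overlaps at k = 1, 2, 5; the largest is 5.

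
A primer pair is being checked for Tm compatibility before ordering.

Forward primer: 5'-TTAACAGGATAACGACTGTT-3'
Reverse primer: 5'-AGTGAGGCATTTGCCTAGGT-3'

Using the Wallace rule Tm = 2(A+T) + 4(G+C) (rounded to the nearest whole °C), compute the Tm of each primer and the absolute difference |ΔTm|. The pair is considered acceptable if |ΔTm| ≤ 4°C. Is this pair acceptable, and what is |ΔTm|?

Forward: A=7 T=6 G=4 C=3 → Tm = 2·13 + 4·7 = 54°C.
Reverse: A=4 T=6 G=7 C=3 → Tm = 2·10 + 4·10 = 60°C.
|ΔTm| = |54 − 60| = 6°C, > 4°C.

|ΔTm| = 6°C; the pair is not acceptable.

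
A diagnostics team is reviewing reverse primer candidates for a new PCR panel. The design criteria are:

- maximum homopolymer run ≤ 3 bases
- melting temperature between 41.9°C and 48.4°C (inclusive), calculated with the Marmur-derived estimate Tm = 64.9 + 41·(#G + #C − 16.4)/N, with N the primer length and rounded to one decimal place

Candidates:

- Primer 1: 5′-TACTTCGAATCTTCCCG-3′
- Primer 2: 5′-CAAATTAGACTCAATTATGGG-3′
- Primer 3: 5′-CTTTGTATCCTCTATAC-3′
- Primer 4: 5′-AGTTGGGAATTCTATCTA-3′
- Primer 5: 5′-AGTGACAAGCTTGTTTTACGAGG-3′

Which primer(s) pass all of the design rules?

Primer 1 and Primer 2.

Primer 1 (17 nt, A=3 T=6 G=2 C=6): longest run = 3 ✓; Tm = 64.9 + 41·(8 − 16.4)/17 = 44.6°C ✓ — passes.
Primer 2 (21 nt, A=8 T=6 G=4 C=3): longest run = 3 ✓; Tm = 64.9 + 41·(7 − 16.4)/21 = 46.5°C ✓ — passes.
Primer 3 (17 nt, A=3 T=8 G=1 C=5): longest run = 3 ✓; Tm = 64.9 + 41·(6 − 16.4)/17 = 39.8°C, outside 41.9–48.4°C ✗ — fails.
Primer 4 (18 nt, A=5 T=7 G=4 C=2): longest run = 3 ✓; Tm = 64.9 + 41·(6 − 16.4)/18 = 41.2°C, outside 41.9–48.4°C ✗ — fails.
Primer 5 (23 nt, A=6 T=7 G=7 C=3): longest run = 4, exceeds 3 ✗; Tm = 64.9 + 41·(10 − 16.4)/23 = 53.5°C, outside 41.9–48.4°C ✗ — fails.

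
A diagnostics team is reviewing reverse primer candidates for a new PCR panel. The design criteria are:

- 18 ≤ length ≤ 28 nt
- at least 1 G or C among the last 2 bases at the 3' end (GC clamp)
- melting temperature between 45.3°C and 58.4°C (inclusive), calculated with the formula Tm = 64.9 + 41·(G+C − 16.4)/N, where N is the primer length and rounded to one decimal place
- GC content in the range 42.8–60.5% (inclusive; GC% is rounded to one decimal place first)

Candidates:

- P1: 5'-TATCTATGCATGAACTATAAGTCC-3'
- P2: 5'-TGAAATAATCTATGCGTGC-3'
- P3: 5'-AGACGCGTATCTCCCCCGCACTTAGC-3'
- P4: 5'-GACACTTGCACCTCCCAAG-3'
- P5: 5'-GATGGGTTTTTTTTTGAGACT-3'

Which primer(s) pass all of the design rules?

P1 (24 nt, A=8 T=8 G=3 C=5): length 24 ✓; 3' end CC has 2 G/C ✓; Tm = 64.9 + 41·(8 − 16.4)/24 = 50.6°C ✓; GC 8/24 = 33.3%, outside 42.8–60.5% ✗ — fails.
P2 (19 nt, A=6 T=6 G=4 C=3): length 19 ✓; 3' end GC has 2 G/C ✓; Tm = 64.9 + 41·(7 − 16.4)/19 = 44.6°C, outside 45.3–58.4°C ✗; GC 7/19 = 36.8%, outside 42.8–60.5% ✗ — fails.
P3 (26 nt, A=5 T=5 G=5 C=11): length 26 ✓; 3' end GC has 2 G/C ✓; Tm = 64.9 + 41·(16 − 16.4)/26 = 64.3°C, outside 45.3–58.4°C ✗; GC 16/26 = 61.5%, outside 42.8–60.5% ✗ — fails.
P4 (19 nt, A=5 T=3 G=3 C=8): length 19 ✓; 3' end AG has 1 G/C ✓; Tm = 64.9 + 41·(11 − 16.4)/19 = 53.2°C ✓; GC 11/19 = 57.9% ✓ — passes.
P5 (21 nt, A=3 T=11 G=6 C=1): length 21 ✓; 3' end CT has 1 G/C ✓; Tm = 64.9 + 41·(7 − 16.4)/21 = 46.5°C ✓; GC 7/21 = 33.3%, outside 42.8–60.5% ✗ — fails.

P4 only.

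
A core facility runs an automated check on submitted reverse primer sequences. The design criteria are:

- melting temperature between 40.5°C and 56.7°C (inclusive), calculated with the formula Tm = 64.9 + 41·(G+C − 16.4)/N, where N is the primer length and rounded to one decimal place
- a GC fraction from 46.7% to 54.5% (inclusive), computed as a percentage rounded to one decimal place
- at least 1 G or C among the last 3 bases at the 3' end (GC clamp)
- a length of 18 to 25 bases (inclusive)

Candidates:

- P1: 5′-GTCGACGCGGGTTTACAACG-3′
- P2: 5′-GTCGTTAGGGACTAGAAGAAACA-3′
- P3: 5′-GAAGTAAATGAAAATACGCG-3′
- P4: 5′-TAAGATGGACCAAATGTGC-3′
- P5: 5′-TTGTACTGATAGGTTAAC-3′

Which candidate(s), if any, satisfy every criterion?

None of the candidates satisfy all criteria.

P1 (20 nt, A=4 T=4 G=7 C=5): Tm = 64.9 + 41·(12 − 16.4)/20 = 55.9°C ✓; GC 12/20 = 60.0%, outside 46.7–54.5% ✗; 3' end ACG has 2 G/C ✓; length 20 ✓ — fails.
P2 (23 nt, A=9 T=4 G=7 C=3): Tm = 64.9 + 41·(10 − 16.4)/23 = 53.5°C ✓; GC 10/23 = 43.5%, outside 46.7–54.5% ✗; 3' end ACA has 1 G/C ✓; length 23 ✓ — fails.
P3 (20 nt, A=10 T=3 G=5 C=2): Tm = 64.9 + 41·(7 − 16.4)/20 = 45.6°C ✓; GC 7/20 = 35.0%, outside 46.7–54.5% ✗; 3' end GCG has 3 G/C ✓; length 20 ✓ — fails.
P4 (19 nt, A=7 T=4 G=5 C=3): Tm = 64.9 + 41·(8 − 16.4)/19 = 46.8°C ✓; GC 8/19 = 42.1%, outside 46.7–54.5% ✗; 3' end TGC has 2 G/C ✓; length 19 ✓ — fails.
P5 (18 nt, A=5 T=7 G=4 C=2): Tm = 64.9 + 41·(6 − 16.4)/18 = 41.2°C ✓; GC 6/18 = 33.3%, outside 46.7–54.5% ✗; 3' end AAC has 1 G/C ✓; length 18 ✓ — fails.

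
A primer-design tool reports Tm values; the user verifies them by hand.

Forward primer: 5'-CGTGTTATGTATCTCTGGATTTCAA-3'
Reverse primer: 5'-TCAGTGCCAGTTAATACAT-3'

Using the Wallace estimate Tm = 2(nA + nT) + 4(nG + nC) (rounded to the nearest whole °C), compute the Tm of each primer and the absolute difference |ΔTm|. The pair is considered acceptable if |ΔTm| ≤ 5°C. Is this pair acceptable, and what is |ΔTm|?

|ΔTm| = 16°C; the pair is not acceptable.

Forward: A=5 T=11 G=5 C=4 → Tm = 2·16 + 4·9 = 68°C.
Reverse: A=6 T=6 G=3 C=4 → Tm = 2·12 + 4·7 = 52°C.
|ΔTm| = |68 − 52| = 16°C, > 5°C.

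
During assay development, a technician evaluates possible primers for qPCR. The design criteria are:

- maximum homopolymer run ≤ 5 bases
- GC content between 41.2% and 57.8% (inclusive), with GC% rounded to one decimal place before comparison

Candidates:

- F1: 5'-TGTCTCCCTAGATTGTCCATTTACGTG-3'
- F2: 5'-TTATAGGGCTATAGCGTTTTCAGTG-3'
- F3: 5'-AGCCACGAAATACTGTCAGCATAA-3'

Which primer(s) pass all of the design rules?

F1 (27 nt, A=4 T=11 G=5 C=7): longest run = 3 ✓; GC 12/27 = 44.4% ✓ — passes.
F2 (25 nt, A=5 T=10 G=7 C=3): longest run = 4 ✓; GC 10/25 = 40.0%, outside 41.2–57.8% ✗ — fails.
F3 (24 nt, A=10 T=4 G=4 C=6): longest run = 3 ✓; GC 10/24 = 41.7% ✓ — passes.

F1 and F3.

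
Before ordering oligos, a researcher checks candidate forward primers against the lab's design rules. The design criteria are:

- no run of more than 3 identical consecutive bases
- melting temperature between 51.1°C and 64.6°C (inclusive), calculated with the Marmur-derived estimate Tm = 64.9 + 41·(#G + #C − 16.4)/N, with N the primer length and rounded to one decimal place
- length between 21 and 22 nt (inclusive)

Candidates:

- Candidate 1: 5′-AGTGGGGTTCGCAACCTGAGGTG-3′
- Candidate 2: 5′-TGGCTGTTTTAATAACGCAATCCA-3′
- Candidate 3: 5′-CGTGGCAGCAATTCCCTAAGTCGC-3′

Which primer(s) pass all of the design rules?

None of the candidates satisfy all criteria.

Candidate 1 (23 nt, A=4 T=5 G=10 C=4): longest run = 4, exceeds 3 ✗; Tm = 64.9 + 41·(14 − 16.4)/23 = 60.6°C ✓; length 23, outside 21–22 ✗ — fails.
Candidate 2 (24 nt, A=7 T=8 G=4 C=5): longest run = 4, exceeds 3 ✗; Tm = 64.9 + 41·(9 − 16.4)/24 = 52.3°C ✓; length 24, outside 21–22 ✗ — fails.
Candidate 3 (24 nt, A=5 T=5 G=6 C=8): longest run = 3 ✓; Tm = 64.9 + 41·(14 − 16.4)/24 = 60.8°C ✓; length 24, outside 21–22 ✗ — fails.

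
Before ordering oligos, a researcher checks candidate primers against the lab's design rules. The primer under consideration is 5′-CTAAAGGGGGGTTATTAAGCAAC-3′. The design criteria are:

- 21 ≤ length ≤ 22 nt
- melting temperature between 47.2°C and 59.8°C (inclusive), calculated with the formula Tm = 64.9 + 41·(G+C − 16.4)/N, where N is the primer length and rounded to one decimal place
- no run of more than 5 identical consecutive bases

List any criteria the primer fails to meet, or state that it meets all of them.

Base counts: A=8, T=5, G=7, C=3 (length 23).
length: length 23, outside 21–22 ✗
Tm: Tm = 64.9 + 41·(10 − 16.4)/23 = 53.5°C ✓
homopolymer run: longest run = 6, exceeds 5 ✗

Fails: length, homopolymer run.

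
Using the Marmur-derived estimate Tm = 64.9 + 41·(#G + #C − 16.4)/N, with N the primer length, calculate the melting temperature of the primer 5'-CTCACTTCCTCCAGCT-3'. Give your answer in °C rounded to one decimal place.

45.9°C

Base counts: A=2, T=5, G=1, C=8; G+C = 9, N = 16.
Tm = 64.9 + 41·(9 − 16.4)/16 = 64.9 + -303.40/16 = 45.9°C.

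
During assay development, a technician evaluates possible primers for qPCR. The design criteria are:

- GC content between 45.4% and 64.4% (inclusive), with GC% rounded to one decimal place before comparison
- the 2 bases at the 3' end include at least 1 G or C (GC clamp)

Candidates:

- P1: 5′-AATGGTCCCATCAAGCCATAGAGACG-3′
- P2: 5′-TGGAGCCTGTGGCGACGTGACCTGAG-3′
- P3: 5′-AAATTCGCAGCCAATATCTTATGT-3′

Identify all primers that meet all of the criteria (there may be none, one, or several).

P1 (26 nt, A=9 T=4 G=6 C=7): GC 13/26 = 50.0% ✓; 3' end CG has 2 G/C ✓ — passes.
P2 (26 nt, A=4 T=5 G=11 C=6): GC 17/26 = 65.4%, outside 45.4–64.4% ✗; 3' end AG has 1 G/C ✓ — fails.
P3 (24 nt, A=8 T=8 G=3 C=5): GC 8/24 = 33.3%, outside 45.4–64.4% ✗; 3' end GT has 1 G/C ✓ — fails.

P1 only.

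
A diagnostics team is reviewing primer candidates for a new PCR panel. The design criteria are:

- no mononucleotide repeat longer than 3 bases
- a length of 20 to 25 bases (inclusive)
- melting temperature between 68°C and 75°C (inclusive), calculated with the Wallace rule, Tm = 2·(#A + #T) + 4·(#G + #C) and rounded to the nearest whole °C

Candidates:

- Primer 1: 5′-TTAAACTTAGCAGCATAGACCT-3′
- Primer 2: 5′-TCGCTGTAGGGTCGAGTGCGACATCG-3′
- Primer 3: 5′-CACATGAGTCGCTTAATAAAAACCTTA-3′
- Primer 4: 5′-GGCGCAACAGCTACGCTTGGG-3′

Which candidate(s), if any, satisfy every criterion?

Primer 1 (22 nt, A=8 T=6 G=3 C=5): longest run = 3 ✓; length 22 ✓; Tm = 2·14 + 4·8 = 60°C, outside 68–75°C ✗ — fails.
Primer 2 (26 nt, A=4 T=6 G=10 C=6): longest run = 3 ✓; length 26, outside 20–25 ✗; Tm = 2·10 + 4·16 = 84°C, outside 68–75°C ✗ — fails.
Primer 3 (27 nt, A=11 T=7 G=3 C=6): longest run = 5, exceeds 3 ✗; length 27, outside 20–25 ✗; Tm = 2·18 + 4·9 = 72°C ✓ — fails.
Primer 4 (21 nt, A=4 T=3 G=8 C=6): longest run = 3 ✓; length 21 ✓; Tm = 2·7 + 4·14 = 70°C ✓ — passes.

Primer 4 only.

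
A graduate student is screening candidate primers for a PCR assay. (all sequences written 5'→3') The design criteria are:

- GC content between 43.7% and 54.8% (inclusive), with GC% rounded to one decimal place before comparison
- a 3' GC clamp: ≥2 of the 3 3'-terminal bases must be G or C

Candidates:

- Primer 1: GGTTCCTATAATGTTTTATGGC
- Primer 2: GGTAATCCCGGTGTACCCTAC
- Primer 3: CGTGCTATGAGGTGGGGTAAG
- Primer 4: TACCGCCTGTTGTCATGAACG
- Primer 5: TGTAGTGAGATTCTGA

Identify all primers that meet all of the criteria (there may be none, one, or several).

Primer 4 only.

Primer 1 (22 nt, A=4 T=10 G=5 C=3): GC 8/22 = 36.4%, outside 43.7–54.8% ✗; 3' end GGC has 3 G/C ✓ — fails.
Primer 2 (21 nt, A=4 T=5 G=5 C=7): GC 12/21 = 57.1%, outside 43.7–54.8% ✗; 3' end TAC has 1 G/C, need ≥2 ✗ — fails.
Primer 3 (21 nt, A=4 T=5 G=10 C=2): GC 12/21 = 57.1%, outside 43.7–54.8% ✗; 3' end AAG has 1 G/C, need ≥2 ✗ — fails.
Primer 4 (21 nt, A=4 T=6 G=5 C=6): GC 11/21 = 52.4% ✓; 3' end ACG has 2 G/C ✓ — passes.
Primer 5 (16 nt, A=4 T=6 G=5 C=1): GC 6/16 = 37.5%, outside 43.7–54.8% ✗; 3' end TGA has 1 G/C, need ≥2 ✗ — fails.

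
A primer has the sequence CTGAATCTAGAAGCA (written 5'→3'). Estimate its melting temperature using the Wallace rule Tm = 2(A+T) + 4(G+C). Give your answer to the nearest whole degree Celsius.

Base counts: A=6, T=3, G=3, C=3 (length 15).
Tm = 2·(6+3) + 4·(3+3) = 2·9 + 4·6 = 18 + 24 = 42°C.

42°C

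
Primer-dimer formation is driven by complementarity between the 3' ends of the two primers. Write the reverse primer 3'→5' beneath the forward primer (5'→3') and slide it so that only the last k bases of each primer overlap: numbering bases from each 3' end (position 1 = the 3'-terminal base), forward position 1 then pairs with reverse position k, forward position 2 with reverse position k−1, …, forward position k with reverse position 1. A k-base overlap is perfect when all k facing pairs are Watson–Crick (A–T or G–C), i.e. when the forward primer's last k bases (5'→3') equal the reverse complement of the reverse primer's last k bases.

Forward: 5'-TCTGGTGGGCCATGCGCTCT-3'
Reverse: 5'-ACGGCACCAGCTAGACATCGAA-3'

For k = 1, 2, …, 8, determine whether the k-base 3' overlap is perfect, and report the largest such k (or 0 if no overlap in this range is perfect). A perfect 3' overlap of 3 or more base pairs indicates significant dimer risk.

Last 8 bases (5'→3') — forward …TGCGCTCT, reverse …ACATCGAA.
Reverse complement of the reverse primer's last 8 bases: TTCGATGT; its first k bases are the reverse complement of the reverse primer's last k bases, so a perfect k-base overlap needs the forward primer's last k bases to equal them.
Comparing (forward last k vs required): k=1: T vs T ✓; k=2: CT vs TT ✗; k=3: TCT vs TTC ✗; k=4: CTCT vs TTCG ✗; k=5: GCTCT vs TTCGA ✗; k=6: CGCTCT vs TTCGAT ✗; k=7: GCGCTCT vs TTCGATG ✗; k=8: TGCGCTCT vs TTCGATGT ✗.
Only k = 1 is perfect, so the longest perfect 3' overlap is 1.

Longest perfect overlap: 1 complementary base pair; below the dimer-risk threshold (threshold 3).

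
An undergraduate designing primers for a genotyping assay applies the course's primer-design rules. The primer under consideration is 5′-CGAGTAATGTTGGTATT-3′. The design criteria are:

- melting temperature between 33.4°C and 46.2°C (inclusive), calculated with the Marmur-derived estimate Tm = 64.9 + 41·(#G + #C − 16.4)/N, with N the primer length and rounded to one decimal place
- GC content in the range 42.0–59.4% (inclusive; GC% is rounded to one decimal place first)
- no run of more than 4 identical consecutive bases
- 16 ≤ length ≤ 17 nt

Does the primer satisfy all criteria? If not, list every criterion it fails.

Base counts: A=4, T=7, G=5, C=1 (length 17).
Tm: Tm = 64.9 + 41·(6 − 16.4)/17 = 39.8°C ✓
GC content: GC 6/17 = 35.3%, outside 42.0–59.4% ✗
homopolymer run: longest run = 2 ✓
length: length 17 ✓

Fails: GC content.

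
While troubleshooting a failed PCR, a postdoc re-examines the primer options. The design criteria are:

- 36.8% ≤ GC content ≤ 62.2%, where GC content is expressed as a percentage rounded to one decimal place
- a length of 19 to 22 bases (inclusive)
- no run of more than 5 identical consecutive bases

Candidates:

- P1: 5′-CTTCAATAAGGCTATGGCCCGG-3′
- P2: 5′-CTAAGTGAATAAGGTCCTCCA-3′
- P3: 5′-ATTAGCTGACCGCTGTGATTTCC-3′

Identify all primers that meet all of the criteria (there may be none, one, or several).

P1 and P2.

P1 (22 nt, A=5 T=5 G=6 C=6): GC 12/22 = 54.5% ✓; length 22 ✓; longest run = 3 ✓ — passes.
P2 (21 nt, A=7 T=5 G=4 C=5): GC 9/21 = 42.9% ✓; length 21 ✓; longest run = 2 ✓ — passes.
P3 (23 nt, A=4 T=8 G=5 C=6): GC 11/23 = 47.8% ✓; length 23, outside 19–22 ✗; longest run = 3 ✓ — fails.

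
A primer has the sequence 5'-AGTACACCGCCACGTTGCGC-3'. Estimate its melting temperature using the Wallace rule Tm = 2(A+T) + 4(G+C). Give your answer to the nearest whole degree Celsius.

Base counts: A=4, T=3, G=5, C=8 (length 20).
Tm = 2·(4+3) + 4·(5+8) = 2·7 + 4·13 = 14 + 52 = 66°C.

66°C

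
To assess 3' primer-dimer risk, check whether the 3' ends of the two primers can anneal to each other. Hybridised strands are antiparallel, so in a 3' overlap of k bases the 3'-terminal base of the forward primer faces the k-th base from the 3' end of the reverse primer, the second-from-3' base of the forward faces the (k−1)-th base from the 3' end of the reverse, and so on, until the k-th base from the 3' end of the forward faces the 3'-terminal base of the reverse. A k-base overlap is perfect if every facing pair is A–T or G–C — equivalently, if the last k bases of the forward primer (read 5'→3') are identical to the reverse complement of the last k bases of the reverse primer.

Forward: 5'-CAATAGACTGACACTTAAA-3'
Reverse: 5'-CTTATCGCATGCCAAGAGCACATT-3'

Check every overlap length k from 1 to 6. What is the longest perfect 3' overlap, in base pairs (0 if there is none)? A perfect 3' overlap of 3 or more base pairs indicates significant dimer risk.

Last 6 bases (5'→3') — forward …CTTAAA, reverse …CACATT.
Reverse complement of the reverse primer's last 6 bases: AATGTG; its first k bases are the reverse complement of the reverse primer's last k bases, so a perfect k-base overlap needs the forward primer's last k bases to equal them.
Comparing (forward last k vs required): k=1: A vs A ✓; k=2: AA vs AA ✓; k=3: AAA vs AAT ✗; k=4: TAAA vs AATG ✗; k=5: TTAAA vs AATGT ✗; k=6: CTTAAA vs AATGTG ✗.
Perfect overlaps at k = 1, 2; the largest is 2.

Longest perfect overlap: 2 complementary base pairs; below the dimer-risk threshold (threshold 3).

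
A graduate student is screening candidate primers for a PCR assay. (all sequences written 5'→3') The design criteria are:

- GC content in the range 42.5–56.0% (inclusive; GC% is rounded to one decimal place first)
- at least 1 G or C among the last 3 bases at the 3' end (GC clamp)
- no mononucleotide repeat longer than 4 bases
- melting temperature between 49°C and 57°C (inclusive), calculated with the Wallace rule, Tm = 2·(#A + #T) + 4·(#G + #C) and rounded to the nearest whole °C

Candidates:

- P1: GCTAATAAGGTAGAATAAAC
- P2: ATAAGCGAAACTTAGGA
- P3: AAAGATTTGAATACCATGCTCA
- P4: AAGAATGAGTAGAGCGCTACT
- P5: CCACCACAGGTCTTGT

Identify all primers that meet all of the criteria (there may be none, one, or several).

P1 (20 nt, A=10 T=4 G=4 C=2): GC 6/20 = 30.0%, outside 42.5–56.0% ✗; 3' end AAC has 1 G/C ✓; longest run = 3 ✓; Tm = 2·14 + 4·6 = 52°C ✓ — fails.
P2 (17 nt, A=8 T=3 G=4 C=2): GC 6/17 = 35.3%, outside 42.5–56.0% ✗; 3' end GGA has 2 G/C ✓; longest run = 3 ✓; Tm = 2·11 + 4·6 = 46°C, outside 49–57°C ✗ — fails.
P3 (22 nt, A=9 T=6 G=3 C=4): GC 7/22 = 31.8%, outside 42.5–56.0% ✗; 3' end TCA has 1 G/C ✓; longest run = 3 ✓; Tm = 2·15 + 4·7 = 58°C, outside 49–57°C ✗ — fails.
P4 (21 nt, A=8 T=4 G=6 C=3): GC 9/21 = 42.9% ✓; 3' end ACT has 1 G/C ✓; longest run = 2 ✓; Tm = 2·12 + 4·9 = 60°C, outside 49–57°C ✗ — fails.
P5 (16 nt, A=3 T=4 G=3 C=6): GC 9/16 = 56.3%, outside 42.5–56.0% ✗; 3' end TGT has 1 G/C ✓; longest run = 2 ✓; Tm = 2·7 + 4·9 = 50°C ✓ — fails.

None of the candidates satisfy all criteria.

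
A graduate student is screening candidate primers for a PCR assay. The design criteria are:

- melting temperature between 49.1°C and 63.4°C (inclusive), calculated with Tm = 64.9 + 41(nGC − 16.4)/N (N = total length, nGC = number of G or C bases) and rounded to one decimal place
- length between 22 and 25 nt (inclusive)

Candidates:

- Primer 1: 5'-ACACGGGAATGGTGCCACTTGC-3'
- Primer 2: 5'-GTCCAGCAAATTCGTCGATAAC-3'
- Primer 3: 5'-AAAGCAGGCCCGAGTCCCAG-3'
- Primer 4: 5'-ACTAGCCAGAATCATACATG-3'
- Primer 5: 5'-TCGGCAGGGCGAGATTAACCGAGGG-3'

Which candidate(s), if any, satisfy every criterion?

Primer 1 and Primer 2.

Primer 1 (22 nt, A=5 T=4 G=7 C=6): Tm = 64.9 + 41·(13 − 16.4)/22 = 58.6°C ✓; length 22 ✓ — passes.
Primer 2 (22 nt, A=7 T=5 G=4 C=6): Tm = 64.9 + 41·(10 − 16.4)/22 = 53.0°C ✓; length 22 ✓ — passes.
Primer 3 (20 nt, A=6 T=1 G=6 C=7): Tm = 64.9 + 41·(13 − 16.4)/20 = 57.9°C ✓; length 20, outside 22–25 ✗ — fails.
Primer 4 (20 nt, A=8 T=4 G=3 C=5): Tm = 64.9 + 41·(8 − 16.4)/20 = 47.7°C, outside 49.1–63.4°C ✗; length 20, outside 22–25 ✗ — fails.
Primer 5 (25 nt, A=6 T=3 G=11 C=5): Tm = 64.9 + 41·(16 − 16.4)/25 = 64.2°C, outside 49.1–63.4°C ✗; length 25 ✓ — fails.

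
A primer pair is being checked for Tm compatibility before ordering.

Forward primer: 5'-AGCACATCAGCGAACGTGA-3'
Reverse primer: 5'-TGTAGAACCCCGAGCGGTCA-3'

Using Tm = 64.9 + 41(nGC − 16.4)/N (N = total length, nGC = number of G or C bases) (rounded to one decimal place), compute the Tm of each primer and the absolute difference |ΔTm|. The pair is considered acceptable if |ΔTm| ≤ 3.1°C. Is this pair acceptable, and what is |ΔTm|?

Forward: G+C = 10, N = 19 → Tm = 64.9 + 41·(10 − 16.4)/19 = 51.1°C.
Reverse: G+C = 12, N = 20 → Tm = 64.9 + 41·(12 − 16.4)/20 = 55.9°C.
|ΔTm| = |51.1 − 55.9| = 4.8°C, > 3.1°C.

|ΔTm| = 4.8°C; the pair is not acceptable.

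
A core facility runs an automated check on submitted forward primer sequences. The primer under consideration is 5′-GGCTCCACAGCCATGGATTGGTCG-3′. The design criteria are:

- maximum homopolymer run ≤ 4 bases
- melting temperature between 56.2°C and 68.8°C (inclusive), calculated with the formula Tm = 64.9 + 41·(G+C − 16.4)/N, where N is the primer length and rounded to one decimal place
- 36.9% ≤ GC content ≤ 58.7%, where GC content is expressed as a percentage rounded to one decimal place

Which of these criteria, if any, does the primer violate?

Base counts: A=4, T=5, G=8, C=7 (length 24).
homopolymer run: longest run = 2 ✓
Tm: Tm = 64.9 + 41·(15 − 16.4)/24 = 62.5°C ✓
GC content: GC 15/24 = 62.5%, outside 36.9–58.7% ✗

Fails: GC content.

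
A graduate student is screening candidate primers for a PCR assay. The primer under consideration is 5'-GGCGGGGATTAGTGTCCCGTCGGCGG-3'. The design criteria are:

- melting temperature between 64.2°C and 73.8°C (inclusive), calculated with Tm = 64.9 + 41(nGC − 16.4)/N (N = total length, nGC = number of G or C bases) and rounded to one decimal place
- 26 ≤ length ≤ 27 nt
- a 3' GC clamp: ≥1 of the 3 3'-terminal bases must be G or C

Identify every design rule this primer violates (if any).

Base counts: A=2, T=5, G=13, C=6 (length 26).
Tm: Tm = 64.9 + 41·(19 − 16.4)/26 = 69.0°C ✓
length: length 26 ✓
GC clamp: 3' end CGG has 3 G/C ✓

Meets all criteria.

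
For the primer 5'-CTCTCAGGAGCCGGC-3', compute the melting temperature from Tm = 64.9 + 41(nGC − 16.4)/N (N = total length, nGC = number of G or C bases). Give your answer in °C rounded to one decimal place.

Base counts: A=2, T=2, G=5, C=6; G+C = 11, N = 15.
Tm = 64.9 + 41·(11 − 16.4)/15 = 64.9 + -221.40/15 = 50.1°C.

50.1°C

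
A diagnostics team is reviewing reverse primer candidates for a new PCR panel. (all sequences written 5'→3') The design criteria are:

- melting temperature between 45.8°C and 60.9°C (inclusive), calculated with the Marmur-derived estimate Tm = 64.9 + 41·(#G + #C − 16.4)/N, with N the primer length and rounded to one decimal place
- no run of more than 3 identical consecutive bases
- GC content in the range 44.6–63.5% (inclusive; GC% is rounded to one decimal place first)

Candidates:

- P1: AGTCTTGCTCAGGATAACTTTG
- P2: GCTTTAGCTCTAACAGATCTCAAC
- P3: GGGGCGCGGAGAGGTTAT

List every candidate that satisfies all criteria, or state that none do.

None of the candidates satisfy all criteria.

P1 (22 nt, A=5 T=8 G=5 C=4): Tm = 64.9 + 41·(9 − 16.4)/22 = 51.1°C ✓; longest run = 3 ✓; GC 9/22 = 40.9%, outside 44.6–63.5% ✗ — fails.
P2 (24 nt, A=7 T=7 G=3 C=7): Tm = 64.9 + 41·(10 − 16.4)/24 = 54.0°C ✓; longest run = 3 ✓; GC 10/24 = 41.7%, outside 44.6–63.5% ✗ — fails.
P3 (18 nt, A=3 T=3 G=10 C=2): Tm = 64.9 + 41·(12 − 16.4)/18 = 54.9°C ✓; longest run = 4, exceeds 3 ✗; GC 12/18 = 66.7%, outside 44.6–63.5% ✗ — fails.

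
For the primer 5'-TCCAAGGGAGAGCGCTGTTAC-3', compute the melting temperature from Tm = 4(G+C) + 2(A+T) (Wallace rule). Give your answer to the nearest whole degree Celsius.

66°C

Base counts: A=5, T=4, G=7, C=5 (length 21).
Tm = 2·(5+4) + 4·(7+5) = 2·9 + 4·12 = 18 + 48 = 66°C.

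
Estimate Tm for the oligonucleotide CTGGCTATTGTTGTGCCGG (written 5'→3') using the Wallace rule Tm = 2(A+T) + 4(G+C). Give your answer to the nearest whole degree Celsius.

Base counts: A=1, T=7, G=7, C=4 (length 19).
Tm = 2·(1+7) + 4·(7+4) = 2·8 + 4·11 = 16 + 44 = 60°C.

60°C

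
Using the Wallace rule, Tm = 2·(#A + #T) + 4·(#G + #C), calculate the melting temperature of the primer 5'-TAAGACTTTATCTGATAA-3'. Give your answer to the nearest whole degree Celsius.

Base counts: A=7, T=7, G=2, C=2 (length 18).
Tm = 2·(7+7) + 4·(2+2) = 2·14 + 4·4 = 28 + 16 = 44°C.

44°C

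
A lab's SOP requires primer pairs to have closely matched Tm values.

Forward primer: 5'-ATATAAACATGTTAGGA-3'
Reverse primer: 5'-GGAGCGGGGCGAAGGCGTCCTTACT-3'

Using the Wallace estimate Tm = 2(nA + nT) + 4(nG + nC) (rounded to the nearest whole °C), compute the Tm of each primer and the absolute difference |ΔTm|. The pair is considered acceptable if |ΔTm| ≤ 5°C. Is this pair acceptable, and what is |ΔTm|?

|ΔTm| = 42°C; the pair is not acceptable.

Forward: A=8 T=5 G=3 C=1 → Tm = 2·13 + 4·4 = 42°C.
Reverse: A=4 T=4 G=11 C=6 → Tm = 2·8 + 4·17 = 84°C.
|ΔTm| = |42 − 84| = 42°C, > 5°C.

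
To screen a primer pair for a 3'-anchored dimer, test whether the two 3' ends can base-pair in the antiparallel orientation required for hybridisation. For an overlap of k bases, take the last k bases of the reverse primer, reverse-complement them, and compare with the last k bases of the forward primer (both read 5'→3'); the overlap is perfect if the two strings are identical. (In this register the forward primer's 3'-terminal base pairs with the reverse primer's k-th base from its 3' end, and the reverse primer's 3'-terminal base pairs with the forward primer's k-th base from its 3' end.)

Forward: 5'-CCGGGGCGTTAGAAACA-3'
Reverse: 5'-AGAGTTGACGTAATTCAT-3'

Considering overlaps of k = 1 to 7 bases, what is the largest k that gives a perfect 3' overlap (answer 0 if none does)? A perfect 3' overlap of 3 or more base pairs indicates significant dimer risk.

Longest perfect overlap: 1 complementary base pair; below the dimer-risk threshold (threshold 3).

Last 7 bases (5'→3') — forward …AGAAACA, reverse …AATTCAT.
Reverse complement of the reverse primer's last 7 bases: ATGAATT; its first k bases are the reverse complement of the reverse primer's last k bases, so a perfect k-base overlap needs the forward primer's last k bases to equal them.
Comparing (forward last k vs required): k=1: A vs A ✓; k=2: CA vs AT ✗; k=3: ACA vs ATG ✗; k=4: AACA vs ATGA ✗; k=5: AAACA vs ATGAA ✗; k=6: GAAACA vs ATGAAT ✗; k=7: AGAAACA vs ATGAATT ✗.
Only k = 1 is perfect, so the longest perfect 3' overlap is 1.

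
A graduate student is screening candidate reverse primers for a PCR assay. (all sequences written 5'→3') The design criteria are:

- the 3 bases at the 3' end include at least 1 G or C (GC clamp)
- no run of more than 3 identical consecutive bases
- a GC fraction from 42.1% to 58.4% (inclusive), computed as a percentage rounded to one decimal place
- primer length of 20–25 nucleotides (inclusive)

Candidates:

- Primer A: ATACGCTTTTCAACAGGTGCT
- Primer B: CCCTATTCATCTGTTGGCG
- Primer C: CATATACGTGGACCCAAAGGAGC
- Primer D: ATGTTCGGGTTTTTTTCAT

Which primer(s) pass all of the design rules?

Primer C only.

Primer A (21 nt, A=5 T=7 G=4 C=5): 3' end GCT has 2 G/C ✓; longest run = 4, exceeds 3 ✗; GC 9/21 = 42.9% ✓; length 21 ✓ — fails.
Primer B (19 nt, A=2 T=7 G=4 C=6): 3' end GCG has 3 G/C ✓; longest run = 3 ✓; GC 10/19 = 52.6% ✓; length 19, outside 20–25 ✗ — fails.
Primer C (23 nt, A=8 T=3 G=6 C=6): 3' end AGC has 2 G/C ✓; longest run = 3 ✓; GC 12/23 = 52.2% ✓; length 23 ✓ — passes.
Primer D (19 nt, A=2 T=11 G=4 C=2): 3' end CAT has 1 G/C ✓; longest run = 7, exceeds 3 ✗; GC 6/19 = 31.6%, outside 42.1–58.4% ✗; length 19, outside 20–25 ✗ — fails.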